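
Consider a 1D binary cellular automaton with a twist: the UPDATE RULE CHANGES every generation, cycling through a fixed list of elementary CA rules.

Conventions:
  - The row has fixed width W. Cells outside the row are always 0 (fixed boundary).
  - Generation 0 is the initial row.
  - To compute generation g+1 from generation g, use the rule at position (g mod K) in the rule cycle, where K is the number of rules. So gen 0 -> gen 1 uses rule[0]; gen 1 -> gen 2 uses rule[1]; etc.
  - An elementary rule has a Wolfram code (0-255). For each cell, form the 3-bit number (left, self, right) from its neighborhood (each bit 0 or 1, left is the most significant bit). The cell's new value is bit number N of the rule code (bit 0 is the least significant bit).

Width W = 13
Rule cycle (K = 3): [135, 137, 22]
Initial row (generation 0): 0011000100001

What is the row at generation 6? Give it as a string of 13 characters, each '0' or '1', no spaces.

Answer: 1110111110001

Derivation:
Gen 0: 0011000100001
Gen 1 (rule 135): 1100011101111
Gen 2 (rule 137): 1001011001110
Gen 3 (rule 22): 1111000110001
Gen 4 (rule 135): 0110011000111
Gen 5 (rule 137): 0100010010110
Gen 6 (rule 22): 1110111110001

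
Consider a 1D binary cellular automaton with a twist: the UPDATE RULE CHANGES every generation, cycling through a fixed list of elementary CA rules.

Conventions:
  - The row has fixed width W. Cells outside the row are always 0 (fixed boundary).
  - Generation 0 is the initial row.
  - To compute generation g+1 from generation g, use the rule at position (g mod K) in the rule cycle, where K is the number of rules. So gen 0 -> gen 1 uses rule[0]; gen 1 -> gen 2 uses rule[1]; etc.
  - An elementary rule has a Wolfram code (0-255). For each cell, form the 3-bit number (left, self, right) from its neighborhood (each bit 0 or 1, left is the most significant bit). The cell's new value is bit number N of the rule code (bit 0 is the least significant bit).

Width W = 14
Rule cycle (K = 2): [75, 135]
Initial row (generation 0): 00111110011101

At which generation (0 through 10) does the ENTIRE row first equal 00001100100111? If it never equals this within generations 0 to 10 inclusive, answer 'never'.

Gen 0: 00111110011101
Gen 1 (rule 75): 11100010110100
Gen 2 (rule 135): 01001110000101
Gen 3 (rule 75): 10011010111000
Gen 4 (rule 135): 10100010010011
Gen 5 (rule 75): 00001100100111
Gen 6 (rule 135): 11110001101010
Gen 7 (rule 75): 10010111100000
Gen 8 (rule 135): 10110011001111
Gen 9 (rule 75): 00110111011001
Gen 10 (rule 135): 11000010000011

Answer: 5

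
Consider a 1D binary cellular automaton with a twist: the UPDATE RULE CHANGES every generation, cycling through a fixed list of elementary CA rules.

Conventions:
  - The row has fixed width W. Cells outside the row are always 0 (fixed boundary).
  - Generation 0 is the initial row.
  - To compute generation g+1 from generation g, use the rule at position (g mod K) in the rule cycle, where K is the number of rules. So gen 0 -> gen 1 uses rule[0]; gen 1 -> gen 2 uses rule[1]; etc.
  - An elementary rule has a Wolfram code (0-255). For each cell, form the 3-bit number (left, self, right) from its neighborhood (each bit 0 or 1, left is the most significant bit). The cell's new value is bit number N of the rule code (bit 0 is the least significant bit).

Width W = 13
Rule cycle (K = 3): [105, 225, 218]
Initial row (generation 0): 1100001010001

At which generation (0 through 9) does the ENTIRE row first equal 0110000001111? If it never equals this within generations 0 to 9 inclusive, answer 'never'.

Answer: 7

Derivation:
Gen 0: 1100001010001
Gen 1 (rule 105): 1101100100100
Gen 2 (rule 225): 0110100000001
Gen 3 (rule 218): 1110010000010
Gen 4 (rule 105): 1010000111000
Gen 5 (rule 225): 0100110011011
Gen 6 (rule 218): 1011111111011
Gen 7 (rule 105): 0110000001111
Gen 8 (rule 225): 0010111100111
Gen 9 (rule 218): 0100111111111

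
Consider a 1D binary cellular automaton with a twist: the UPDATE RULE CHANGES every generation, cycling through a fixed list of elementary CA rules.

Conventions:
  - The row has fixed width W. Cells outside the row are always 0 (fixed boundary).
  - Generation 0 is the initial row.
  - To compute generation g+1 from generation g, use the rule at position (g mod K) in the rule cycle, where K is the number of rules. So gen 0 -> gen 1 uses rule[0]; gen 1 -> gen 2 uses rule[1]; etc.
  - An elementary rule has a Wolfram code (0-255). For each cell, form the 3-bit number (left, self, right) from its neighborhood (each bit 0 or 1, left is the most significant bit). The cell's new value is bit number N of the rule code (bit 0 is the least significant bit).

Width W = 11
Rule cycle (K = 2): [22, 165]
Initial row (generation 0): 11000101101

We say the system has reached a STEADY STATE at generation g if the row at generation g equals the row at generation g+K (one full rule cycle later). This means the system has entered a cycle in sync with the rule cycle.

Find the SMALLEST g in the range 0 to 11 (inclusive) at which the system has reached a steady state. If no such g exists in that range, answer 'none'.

Gen 0: 11000101101
Gen 1 (rule 22): 00101100001
Gen 2 (rule 165): 10110001101
Gen 3 (rule 22): 10001010001
Gen 4 (rule 165): 10101110101
Gen 5 (rule 22): 10100000101
Gen 6 (rule 165): 11101110111
Gen 7 (rule 22): 00000000000
Gen 8 (rule 165): 11111111111
Gen 9 (rule 22): 00000000000
Gen 10 (rule 165): 11111111111
Gen 11 (rule 22): 00000000000
Gen 12 (rule 165): 11111111111
Gen 13 (rule 22): 00000000000

Answer: 7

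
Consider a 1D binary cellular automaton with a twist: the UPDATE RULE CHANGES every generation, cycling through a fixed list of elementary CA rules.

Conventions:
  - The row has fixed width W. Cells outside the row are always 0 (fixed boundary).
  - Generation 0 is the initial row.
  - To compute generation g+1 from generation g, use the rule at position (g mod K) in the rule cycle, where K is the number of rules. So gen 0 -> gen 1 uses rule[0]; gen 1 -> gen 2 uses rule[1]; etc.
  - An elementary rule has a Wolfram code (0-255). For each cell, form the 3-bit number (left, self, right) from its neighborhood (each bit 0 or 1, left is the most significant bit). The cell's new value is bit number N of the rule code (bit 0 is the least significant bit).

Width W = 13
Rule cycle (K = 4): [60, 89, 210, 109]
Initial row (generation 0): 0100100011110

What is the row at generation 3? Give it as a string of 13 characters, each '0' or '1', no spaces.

Gen 0: 0100100011110
Gen 1 (rule 60): 0110110010001
Gen 2 (rule 89): 0110111001100
Gen 3 (rule 210): 1010011110110

Answer: 1010011110110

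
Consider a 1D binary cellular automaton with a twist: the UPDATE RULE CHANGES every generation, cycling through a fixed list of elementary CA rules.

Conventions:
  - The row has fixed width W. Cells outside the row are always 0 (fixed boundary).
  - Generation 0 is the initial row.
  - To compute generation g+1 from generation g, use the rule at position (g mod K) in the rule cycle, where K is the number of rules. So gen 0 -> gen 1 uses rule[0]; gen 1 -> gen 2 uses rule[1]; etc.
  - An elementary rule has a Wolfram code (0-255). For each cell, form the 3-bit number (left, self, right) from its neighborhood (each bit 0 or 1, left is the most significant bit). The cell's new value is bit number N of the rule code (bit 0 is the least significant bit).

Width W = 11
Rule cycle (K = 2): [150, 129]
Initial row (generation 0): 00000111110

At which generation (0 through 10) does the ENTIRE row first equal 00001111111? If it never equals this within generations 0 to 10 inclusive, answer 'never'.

Gen 0: 00000111110
Gen 1 (rule 150): 00001011101
Gen 2 (rule 129): 11100001000
Gen 3 (rule 150): 01010011100
Gen 4 (rule 129): 00000001001
Gen 5 (rule 150): 00000011111
Gen 6 (rule 129): 11111001110
Gen 7 (rule 150): 01110110101
Gen 8 (rule 129): 00100000000
Gen 9 (rule 150): 01110000000
Gen 10 (rule 129): 00100111111

Answer: never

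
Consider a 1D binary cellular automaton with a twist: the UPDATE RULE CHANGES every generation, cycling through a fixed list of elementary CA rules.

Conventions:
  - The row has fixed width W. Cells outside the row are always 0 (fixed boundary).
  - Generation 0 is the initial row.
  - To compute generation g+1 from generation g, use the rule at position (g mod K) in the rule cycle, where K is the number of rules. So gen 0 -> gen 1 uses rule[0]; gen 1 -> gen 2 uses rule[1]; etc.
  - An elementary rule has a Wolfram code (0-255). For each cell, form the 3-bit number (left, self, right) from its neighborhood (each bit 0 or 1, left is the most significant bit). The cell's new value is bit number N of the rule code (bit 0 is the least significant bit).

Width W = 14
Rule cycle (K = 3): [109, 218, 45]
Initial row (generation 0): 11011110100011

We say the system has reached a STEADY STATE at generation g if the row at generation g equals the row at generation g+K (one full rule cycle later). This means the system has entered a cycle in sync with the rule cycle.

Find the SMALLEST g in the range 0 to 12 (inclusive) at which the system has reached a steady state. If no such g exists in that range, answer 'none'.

Answer: none

Derivation:
Gen 0: 11011110100011
Gen 1 (rule 109): 11110011101011
Gen 2 (rule 218): 11111111100011
Gen 3 (rule 45): 10000000001010
Gen 4 (rule 109): 10111111101110
Gen 5 (rule 218): 00111111101111
Gen 6 (rule 45): 10100000011000
Gen 7 (rule 109): 11101111011011
Gen 8 (rule 218): 11101111011011
Gen 9 (rule 45): 10011000110110
Gen 10 (rule 109): 10011010111110
Gen 11 (rule 218): 01111000111111
Gen 12 (rule 45): 01000010100000
Gen 13 (rule 109): 01011011101111
Gen 14 (rule 218): 10011011101111
Gen 15 (rule 45): 10010110011000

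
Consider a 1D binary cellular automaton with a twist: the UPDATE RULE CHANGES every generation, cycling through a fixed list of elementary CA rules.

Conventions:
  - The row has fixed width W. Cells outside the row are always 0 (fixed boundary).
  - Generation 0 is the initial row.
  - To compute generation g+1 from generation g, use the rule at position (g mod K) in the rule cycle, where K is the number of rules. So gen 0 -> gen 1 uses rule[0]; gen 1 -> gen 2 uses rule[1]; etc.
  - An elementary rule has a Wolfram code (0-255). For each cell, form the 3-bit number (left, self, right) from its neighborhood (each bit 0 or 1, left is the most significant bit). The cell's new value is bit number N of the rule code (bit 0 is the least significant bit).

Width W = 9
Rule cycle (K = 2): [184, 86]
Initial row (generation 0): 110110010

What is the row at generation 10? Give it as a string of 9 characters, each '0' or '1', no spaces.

Gen 0: 110110010
Gen 1 (rule 184): 101101001
Gen 2 (rule 86): 100101111
Gen 3 (rule 184): 010011110
Gen 4 (rule 86): 111100011
Gen 5 (rule 184): 111010010
Gen 6 (rule 86): 001011111
Gen 7 (rule 184): 000111110
Gen 8 (rule 86): 001000011
Gen 9 (rule 184): 000100010
Gen 10 (rule 86): 001110111

Answer: 001110111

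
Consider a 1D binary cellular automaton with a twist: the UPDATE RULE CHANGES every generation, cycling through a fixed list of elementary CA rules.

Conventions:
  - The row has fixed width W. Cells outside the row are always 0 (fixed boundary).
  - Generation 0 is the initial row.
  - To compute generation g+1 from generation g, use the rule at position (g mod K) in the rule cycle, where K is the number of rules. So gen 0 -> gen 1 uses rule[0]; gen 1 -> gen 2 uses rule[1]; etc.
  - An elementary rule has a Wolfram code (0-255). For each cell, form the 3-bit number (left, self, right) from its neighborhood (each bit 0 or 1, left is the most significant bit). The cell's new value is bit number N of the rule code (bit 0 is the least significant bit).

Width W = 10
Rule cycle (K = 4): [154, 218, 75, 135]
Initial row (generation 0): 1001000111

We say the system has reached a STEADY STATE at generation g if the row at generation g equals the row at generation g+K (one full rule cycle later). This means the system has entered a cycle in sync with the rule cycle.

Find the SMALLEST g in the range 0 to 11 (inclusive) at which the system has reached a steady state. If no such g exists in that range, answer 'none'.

Answer: 8

Derivation:
Gen 0: 1001000111
Gen 1 (rule 154): 0110101110
Gen 2 (rule 218): 1110001111
Gen 3 (rule 75): 1010111001
Gen 4 (rule 135): 1010010011
Gen 5 (rule 154): 0001101110
Gen 6 (rule 218): 0011101111
Gen 7 (rule 75): 1110101001
Gen 8 (rule 135): 0100101011
Gen 9 (rule 154): 1011000010
Gen 10 (rule 218): 0011100101
Gen 11 (rule 75): 1110101000
Gen 12 (rule 135): 0100101011
Gen 13 (rule 154): 1011000010
Gen 14 (rule 218): 0011100101
Gen 15 (rule 75): 1110101000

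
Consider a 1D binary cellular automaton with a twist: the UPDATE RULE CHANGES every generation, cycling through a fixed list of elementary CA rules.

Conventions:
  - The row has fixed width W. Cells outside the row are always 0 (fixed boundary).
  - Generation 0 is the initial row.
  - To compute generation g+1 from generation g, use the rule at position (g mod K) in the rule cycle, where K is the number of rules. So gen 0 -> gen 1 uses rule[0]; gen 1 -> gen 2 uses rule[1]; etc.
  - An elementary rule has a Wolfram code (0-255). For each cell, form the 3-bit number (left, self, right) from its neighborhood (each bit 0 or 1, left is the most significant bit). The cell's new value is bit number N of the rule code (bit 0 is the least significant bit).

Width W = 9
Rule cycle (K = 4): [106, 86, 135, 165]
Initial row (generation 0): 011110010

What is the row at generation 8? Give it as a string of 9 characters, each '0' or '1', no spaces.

Answer: 111010000

Derivation:
Gen 0: 011110010
Gen 1 (rule 106): 110010100
Gen 2 (rule 86): 011110110
Gen 3 (rule 135): 101100000
Gen 4 (rule 165): 110001111
Gen 5 (rule 106): 110011001
Gen 6 (rule 86): 011101111
Gen 7 (rule 135): 101000110
Gen 8 (rule 165): 111010000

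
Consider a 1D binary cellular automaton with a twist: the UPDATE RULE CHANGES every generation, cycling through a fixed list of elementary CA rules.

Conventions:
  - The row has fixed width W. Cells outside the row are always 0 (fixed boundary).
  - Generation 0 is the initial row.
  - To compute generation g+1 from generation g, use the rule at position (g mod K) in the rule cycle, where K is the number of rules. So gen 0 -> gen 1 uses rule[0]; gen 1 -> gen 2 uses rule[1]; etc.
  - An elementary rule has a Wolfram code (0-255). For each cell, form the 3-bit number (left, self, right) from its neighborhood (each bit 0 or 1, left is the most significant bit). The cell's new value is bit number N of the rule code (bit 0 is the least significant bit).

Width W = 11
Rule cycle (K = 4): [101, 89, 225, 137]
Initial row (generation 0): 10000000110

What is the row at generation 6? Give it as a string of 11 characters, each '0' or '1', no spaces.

Answer: 00001001100

Derivation:
Gen 0: 10000000110
Gen 1 (rule 101): 10111110010
Gen 2 (rule 89): 00100011001
Gen 3 (rule 225): 10001001000
Gen 4 (rule 137): 00100000011
Gen 5 (rule 101): 10101111001
Gen 6 (rule 89): 00001001100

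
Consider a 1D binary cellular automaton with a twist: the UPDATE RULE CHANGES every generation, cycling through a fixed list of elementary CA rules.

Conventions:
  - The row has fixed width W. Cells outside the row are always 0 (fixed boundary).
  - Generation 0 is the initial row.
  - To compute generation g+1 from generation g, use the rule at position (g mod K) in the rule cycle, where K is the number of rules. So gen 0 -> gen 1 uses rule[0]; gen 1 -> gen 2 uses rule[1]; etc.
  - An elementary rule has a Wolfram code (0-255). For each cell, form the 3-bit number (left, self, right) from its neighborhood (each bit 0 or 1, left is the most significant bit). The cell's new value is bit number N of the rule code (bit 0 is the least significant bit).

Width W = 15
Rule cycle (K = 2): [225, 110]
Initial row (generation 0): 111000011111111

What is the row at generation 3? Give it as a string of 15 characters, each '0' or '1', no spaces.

Answer: 011111101011100

Derivation:
Gen 0: 111000011111111
Gen 1 (rule 225): 011011001111111
Gen 2 (rule 110): 111111011000001
Gen 3 (rule 225): 011111101011100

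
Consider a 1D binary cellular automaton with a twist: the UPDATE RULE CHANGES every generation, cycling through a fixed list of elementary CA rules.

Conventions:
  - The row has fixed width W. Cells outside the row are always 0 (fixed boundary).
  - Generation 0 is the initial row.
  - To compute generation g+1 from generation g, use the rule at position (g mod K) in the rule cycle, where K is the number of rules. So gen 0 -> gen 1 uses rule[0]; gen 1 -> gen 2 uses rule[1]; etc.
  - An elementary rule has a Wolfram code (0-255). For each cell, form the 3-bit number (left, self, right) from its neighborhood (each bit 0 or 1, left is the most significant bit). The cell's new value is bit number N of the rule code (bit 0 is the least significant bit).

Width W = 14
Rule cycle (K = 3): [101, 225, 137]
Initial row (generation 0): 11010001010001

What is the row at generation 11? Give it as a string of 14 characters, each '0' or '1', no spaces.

Answer: 01001001011110

Derivation:
Gen 0: 11010001010001
Gen 1 (rule 101): 01110101110101
Gen 2 (rule 225): 00111010111010
Gen 3 (rule 137): 10110000110000
Gen 4 (rule 101): 11010110010111
Gen 5 (rule 225): 01101010001011
Gen 6 (rule 137): 01000000100010
Gen 7 (rule 101): 01011110101010
Gen 8 (rule 225): 00101111010100
Gen 9 (rule 137): 10001110000001
Gen 10 (rule 101): 10100010111101
Gen 11 (rule 225): 01001001011110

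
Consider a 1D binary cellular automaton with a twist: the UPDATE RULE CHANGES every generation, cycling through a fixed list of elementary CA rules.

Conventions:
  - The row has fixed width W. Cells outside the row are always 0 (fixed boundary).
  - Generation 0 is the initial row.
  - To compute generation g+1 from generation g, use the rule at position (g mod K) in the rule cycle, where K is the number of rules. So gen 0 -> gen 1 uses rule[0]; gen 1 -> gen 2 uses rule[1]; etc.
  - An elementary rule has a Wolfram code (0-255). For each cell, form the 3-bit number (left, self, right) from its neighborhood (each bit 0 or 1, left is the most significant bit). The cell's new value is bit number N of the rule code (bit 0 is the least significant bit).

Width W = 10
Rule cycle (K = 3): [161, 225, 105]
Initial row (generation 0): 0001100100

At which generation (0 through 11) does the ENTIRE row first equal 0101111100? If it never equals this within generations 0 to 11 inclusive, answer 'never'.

Answer: 2

Derivation:
Gen 0: 0001100100
Gen 1 (rule 161): 1100000001
Gen 2 (rule 225): 0101111100
Gen 3 (rule 105): 0011000101
Gen 4 (rule 161): 1000010010
Gen 5 (rule 225): 0011000000
Gen 6 (rule 105): 1011011111
Gen 7 (rule 161): 0100101110
Gen 8 (rule 225): 0000010110
Gen 9 (rule 105): 1111001110
Gen 10 (rule 161): 0110000100
Gen 11 (rule 225): 0010110001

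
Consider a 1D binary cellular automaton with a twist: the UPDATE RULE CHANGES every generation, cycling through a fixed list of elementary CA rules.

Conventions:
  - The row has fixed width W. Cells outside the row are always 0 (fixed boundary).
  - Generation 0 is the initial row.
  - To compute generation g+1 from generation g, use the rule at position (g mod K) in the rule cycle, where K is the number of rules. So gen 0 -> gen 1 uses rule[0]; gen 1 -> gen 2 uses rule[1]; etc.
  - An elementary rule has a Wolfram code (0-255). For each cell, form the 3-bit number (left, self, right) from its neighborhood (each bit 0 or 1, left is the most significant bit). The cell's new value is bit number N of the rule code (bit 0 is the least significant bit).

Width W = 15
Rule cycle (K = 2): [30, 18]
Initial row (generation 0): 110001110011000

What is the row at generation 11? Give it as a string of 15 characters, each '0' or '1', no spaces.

Answer: 011100111000111

Derivation:
Gen 0: 110001110011000
Gen 1 (rule 30): 101011001110100
Gen 2 (rule 18): 000000110000010
Gen 3 (rule 30): 000001101000111
Gen 4 (rule 18): 000010000101000
Gen 5 (rule 30): 000111001101100
Gen 6 (rule 18): 001000110000010
Gen 7 (rule 30): 011101101000111
Gen 8 (rule 18): 100000000101000
Gen 9 (rule 30): 110000001101100
Gen 10 (rule 18): 001000010000010
Gen 11 (rule 30): 011100111000111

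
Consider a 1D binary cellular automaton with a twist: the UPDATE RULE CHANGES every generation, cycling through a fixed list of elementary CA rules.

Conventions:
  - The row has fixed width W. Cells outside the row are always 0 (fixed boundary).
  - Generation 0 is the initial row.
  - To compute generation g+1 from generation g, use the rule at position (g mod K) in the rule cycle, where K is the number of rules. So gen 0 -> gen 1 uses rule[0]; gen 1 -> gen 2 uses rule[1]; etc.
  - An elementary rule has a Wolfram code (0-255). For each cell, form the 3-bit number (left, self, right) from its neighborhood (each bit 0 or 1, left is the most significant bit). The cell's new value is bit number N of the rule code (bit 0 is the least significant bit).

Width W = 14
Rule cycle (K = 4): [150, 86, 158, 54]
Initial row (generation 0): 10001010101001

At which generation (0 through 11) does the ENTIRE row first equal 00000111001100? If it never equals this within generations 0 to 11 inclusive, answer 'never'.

Answer: 4

Derivation:
Gen 0: 10001010101001
Gen 1 (rule 150): 11011010101111
Gen 2 (rule 86): 01001010100001
Gen 3 (rule 158): 11111010110011
Gen 4 (rule 54): 00000111001100
Gen 5 (rule 150): 00001010110010
Gen 6 (rule 86): 00011010011111
Gen 7 (rule 158): 00110011111110
Gen 8 (rule 54): 01001100000001
Gen 9 (rule 150): 11110010000011
Gen 10 (rule 86): 00011111000101
Gen 11 (rule 158): 00111110101101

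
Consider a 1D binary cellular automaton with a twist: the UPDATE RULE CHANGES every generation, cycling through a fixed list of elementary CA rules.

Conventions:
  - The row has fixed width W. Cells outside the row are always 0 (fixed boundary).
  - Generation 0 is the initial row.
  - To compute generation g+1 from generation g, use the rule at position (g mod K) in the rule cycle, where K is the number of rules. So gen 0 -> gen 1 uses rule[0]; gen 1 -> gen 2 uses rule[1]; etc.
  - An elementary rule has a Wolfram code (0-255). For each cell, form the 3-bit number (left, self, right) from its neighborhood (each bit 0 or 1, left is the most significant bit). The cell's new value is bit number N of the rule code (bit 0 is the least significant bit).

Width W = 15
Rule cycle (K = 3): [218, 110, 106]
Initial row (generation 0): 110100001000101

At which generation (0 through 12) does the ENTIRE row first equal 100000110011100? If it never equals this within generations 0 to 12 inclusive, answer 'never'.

Gen 0: 110100001000101
Gen 1 (rule 218): 110010010101000
Gen 2 (rule 110): 110110111111000
Gen 3 (rule 106): 111111100001000
Gen 4 (rule 218): 111111110010100
Gen 5 (rule 110): 100000010111100
Gen 6 (rule 106): 000000101100100
Gen 7 (rule 218): 000001001111010
Gen 8 (rule 110): 000011011001110
Gen 9 (rule 106): 000111111011010
Gen 10 (rule 218): 001111111011001
Gen 11 (rule 110): 011000001111011
Gen 12 (rule 106): 111000011001111

Answer: never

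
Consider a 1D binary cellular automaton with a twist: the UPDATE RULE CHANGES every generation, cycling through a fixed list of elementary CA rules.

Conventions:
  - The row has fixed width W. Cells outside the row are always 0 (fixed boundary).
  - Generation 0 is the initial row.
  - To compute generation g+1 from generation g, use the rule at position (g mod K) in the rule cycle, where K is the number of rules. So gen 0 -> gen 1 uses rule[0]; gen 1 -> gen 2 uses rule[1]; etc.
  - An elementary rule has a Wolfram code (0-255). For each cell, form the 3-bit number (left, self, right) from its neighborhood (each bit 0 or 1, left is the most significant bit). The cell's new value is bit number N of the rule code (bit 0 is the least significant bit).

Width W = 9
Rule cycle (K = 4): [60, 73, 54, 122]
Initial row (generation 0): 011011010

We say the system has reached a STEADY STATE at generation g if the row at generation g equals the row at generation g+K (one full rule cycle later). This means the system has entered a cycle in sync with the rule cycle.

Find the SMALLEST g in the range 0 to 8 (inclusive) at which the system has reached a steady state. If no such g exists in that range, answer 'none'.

Answer: none

Derivation:
Gen 0: 011011010
Gen 1 (rule 60): 010110111
Gen 2 (rule 73): 000110101
Gen 3 (rule 54): 001001111
Gen 4 (rule 122): 010111001
Gen 5 (rule 60): 011100101
Gen 6 (rule 73): 010100000
Gen 7 (rule 54): 111110000
Gen 8 (rule 122): 100011000
Gen 9 (rule 60): 110010100
Gen 10 (rule 73): 110000001
Gen 11 (rule 54): 001000011
Gen 12 (rule 122): 010100111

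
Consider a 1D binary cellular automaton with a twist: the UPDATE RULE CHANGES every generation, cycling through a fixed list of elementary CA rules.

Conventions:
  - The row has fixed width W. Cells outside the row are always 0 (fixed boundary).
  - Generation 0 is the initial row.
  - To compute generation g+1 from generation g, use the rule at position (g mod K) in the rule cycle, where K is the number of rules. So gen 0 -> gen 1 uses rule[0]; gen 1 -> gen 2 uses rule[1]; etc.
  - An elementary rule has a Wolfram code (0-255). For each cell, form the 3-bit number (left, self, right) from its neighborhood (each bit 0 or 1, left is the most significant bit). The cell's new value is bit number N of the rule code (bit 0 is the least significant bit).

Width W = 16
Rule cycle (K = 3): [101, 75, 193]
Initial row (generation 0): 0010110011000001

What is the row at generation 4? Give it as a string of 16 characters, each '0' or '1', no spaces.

Answer: 1001110010111101

Derivation:
Gen 0: 0010110011000001
Gen 1 (rule 101): 1011010001011101
Gen 2 (rule 75): 0011000110010100
Gen 3 (rule 193): 1001010010000001
Gen 4 (rule 101): 1001110010111101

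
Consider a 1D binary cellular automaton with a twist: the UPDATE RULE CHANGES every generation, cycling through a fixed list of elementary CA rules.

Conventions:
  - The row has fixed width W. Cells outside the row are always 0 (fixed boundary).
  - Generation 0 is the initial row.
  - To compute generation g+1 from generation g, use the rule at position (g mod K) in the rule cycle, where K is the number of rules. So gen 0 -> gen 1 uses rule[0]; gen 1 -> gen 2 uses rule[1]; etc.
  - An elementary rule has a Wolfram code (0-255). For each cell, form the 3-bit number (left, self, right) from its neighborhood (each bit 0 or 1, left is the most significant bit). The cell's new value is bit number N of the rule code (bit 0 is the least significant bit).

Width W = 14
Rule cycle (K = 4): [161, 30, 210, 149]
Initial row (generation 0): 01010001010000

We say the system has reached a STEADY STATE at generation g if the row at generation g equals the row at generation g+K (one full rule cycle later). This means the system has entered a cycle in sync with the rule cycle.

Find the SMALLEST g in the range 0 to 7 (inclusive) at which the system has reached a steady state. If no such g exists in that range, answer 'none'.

Answer: none

Derivation:
Gen 0: 01010001010000
Gen 1 (rule 161): 00100100100111
Gen 2 (rule 30): 01111111111100
Gen 3 (rule 210): 10111111111110
Gen 4 (rule 149): 10011111111101
Gen 5 (rule 161): 00001111111010
Gen 6 (rule 30): 00011000000011
Gen 7 (rule 210): 00101100000101
Gen 8 (rule 149): 10100011110101
Gen 9 (rule 161): 01001001101010
Gen 10 (rule 30): 11111111001011
Gen 11 (rule 210): 01111111110001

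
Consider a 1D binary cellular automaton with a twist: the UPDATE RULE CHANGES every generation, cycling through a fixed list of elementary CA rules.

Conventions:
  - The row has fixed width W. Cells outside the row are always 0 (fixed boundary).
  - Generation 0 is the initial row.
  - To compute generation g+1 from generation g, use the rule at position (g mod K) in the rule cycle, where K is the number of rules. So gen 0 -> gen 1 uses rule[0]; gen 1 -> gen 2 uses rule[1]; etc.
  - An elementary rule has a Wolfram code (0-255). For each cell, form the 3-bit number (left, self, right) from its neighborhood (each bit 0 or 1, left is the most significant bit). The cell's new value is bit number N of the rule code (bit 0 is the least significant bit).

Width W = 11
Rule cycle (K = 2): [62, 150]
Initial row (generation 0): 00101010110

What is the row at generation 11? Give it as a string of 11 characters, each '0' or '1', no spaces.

Gen 0: 00101010110
Gen 1 (rule 62): 01111111101
Gen 2 (rule 150): 10111111001
Gen 3 (rule 62): 11100000111
Gen 4 (rule 150): 01010001010
Gen 5 (rule 62): 11111011111
Gen 6 (rule 150): 01110001110
Gen 7 (rule 62): 11001011001
Gen 8 (rule 150): 00111000111
Gen 9 (rule 62): 01100101100
Gen 10 (rule 150): 10011100010
Gen 11 (rule 62): 11110010111

Answer: 11110010111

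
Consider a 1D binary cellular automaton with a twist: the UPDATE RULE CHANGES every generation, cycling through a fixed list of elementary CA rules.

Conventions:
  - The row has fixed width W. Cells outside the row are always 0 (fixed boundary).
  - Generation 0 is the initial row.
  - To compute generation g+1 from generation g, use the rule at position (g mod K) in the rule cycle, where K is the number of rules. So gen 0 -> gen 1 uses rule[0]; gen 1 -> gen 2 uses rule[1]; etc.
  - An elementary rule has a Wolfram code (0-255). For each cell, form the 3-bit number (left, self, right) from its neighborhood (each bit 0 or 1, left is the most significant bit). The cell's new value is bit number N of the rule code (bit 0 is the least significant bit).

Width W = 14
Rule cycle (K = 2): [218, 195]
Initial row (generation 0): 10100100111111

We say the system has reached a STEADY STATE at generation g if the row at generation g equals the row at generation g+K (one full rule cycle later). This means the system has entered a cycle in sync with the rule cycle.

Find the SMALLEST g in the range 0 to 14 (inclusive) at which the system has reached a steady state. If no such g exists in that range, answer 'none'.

Answer: 11

Derivation:
Gen 0: 10100100111111
Gen 1 (rule 218): 00011011111111
Gen 2 (rule 195): 11101001111111
Gen 3 (rule 218): 11100111111111
Gen 4 (rule 195): 01101011111111
Gen 5 (rule 218): 11100011111111
Gen 6 (rule 195): 01101101111111
Gen 7 (rule 218): 11101101111111
Gen 8 (rule 195): 01100100111111
Gen 9 (rule 218): 11111011111111
Gen 10 (rule 195): 01111001111111
Gen 11 (rule 218): 11111111111111
Gen 12 (rule 195): 01111111111111
Gen 13 (rule 218): 11111111111111
Gen 14 (rule 195): 01111111111111
Gen 15 (rule 218): 11111111111111
Gen 16 (rule 195): 01111111111111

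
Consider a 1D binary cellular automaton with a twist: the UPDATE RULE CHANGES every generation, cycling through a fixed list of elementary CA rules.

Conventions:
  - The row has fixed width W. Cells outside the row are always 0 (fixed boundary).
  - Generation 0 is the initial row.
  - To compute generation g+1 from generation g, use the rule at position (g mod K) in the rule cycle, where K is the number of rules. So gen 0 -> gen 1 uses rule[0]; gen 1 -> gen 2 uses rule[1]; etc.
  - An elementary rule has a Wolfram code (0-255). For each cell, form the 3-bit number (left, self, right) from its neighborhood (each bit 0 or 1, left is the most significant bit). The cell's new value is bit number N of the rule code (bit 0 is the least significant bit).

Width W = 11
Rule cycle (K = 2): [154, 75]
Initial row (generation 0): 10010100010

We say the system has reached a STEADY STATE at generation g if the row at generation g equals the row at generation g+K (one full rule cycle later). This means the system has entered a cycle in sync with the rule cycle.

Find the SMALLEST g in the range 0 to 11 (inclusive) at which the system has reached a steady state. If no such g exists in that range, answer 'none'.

Answer: none

Derivation:
Gen 0: 10010100010
Gen 1 (rule 154): 01100010101
Gen 2 (rule 75): 11101100000
Gen 3 (rule 154): 11001010000
Gen 4 (rule 75): 11010000111
Gen 5 (rule 154): 10001001110
Gen 6 (rule 75): 00110011010
Gen 7 (rule 154): 01101110001
Gen 8 (rule 75): 11101010110
Gen 9 (rule 154): 11000000101
Gen 10 (rule 75): 11011111000
Gen 11 (rule 154): 10011110100
Gen 12 (rule 75): 00110010001
Gen 13 (rule 154): 01101101010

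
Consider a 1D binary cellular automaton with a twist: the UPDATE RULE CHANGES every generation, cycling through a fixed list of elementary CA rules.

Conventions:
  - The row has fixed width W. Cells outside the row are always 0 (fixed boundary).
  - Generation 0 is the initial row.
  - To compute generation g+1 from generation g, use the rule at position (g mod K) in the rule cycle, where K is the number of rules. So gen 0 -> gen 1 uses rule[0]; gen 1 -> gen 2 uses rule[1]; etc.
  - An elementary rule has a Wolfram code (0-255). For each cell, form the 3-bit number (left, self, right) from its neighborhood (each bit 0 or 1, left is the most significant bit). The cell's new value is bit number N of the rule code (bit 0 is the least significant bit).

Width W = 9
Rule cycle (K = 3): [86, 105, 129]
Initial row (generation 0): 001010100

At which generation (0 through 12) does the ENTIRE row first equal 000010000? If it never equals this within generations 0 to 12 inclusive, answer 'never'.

Gen 0: 001010100
Gen 1 (rule 86): 011010110
Gen 2 (rule 105): 011101110
Gen 3 (rule 129): 001000100
Gen 4 (rule 86): 011101110
Gen 5 (rule 105): 010111010
Gen 6 (rule 129): 000010000
Gen 7 (rule 86): 000111000
Gen 8 (rule 105): 110101011
Gen 9 (rule 129): 000000000
Gen 10 (rule 86): 000000000
Gen 11 (rule 105): 111111111
Gen 12 (rule 129): 011111110

Answer: 6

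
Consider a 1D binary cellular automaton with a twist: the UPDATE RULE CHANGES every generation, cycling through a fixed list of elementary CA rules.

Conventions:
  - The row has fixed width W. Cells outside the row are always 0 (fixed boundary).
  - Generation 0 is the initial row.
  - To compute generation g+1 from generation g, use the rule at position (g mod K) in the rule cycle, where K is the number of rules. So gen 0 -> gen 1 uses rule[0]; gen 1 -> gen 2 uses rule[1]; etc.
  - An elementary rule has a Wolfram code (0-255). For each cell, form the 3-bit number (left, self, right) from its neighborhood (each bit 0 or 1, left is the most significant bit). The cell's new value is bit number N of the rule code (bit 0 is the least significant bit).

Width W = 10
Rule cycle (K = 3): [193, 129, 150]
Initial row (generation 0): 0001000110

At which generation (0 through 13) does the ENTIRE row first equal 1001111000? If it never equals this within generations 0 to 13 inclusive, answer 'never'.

Gen 0: 0001000110
Gen 1 (rule 193): 1100010010
Gen 2 (rule 129): 0001000000
Gen 3 (rule 150): 0011100000
Gen 4 (rule 193): 1001101111
Gen 5 (rule 129): 0000000110
Gen 6 (rule 150): 0000001001
Gen 7 (rule 193): 1111100000
Gen 8 (rule 129): 0111001111
Gen 9 (rule 150): 1010110110
Gen 10 (rule 193): 0000010010
Gen 11 (rule 129): 1111000000
Gen 12 (rule 150): 0110100000
Gen 13 (rule 193): 0010001111

Answer: never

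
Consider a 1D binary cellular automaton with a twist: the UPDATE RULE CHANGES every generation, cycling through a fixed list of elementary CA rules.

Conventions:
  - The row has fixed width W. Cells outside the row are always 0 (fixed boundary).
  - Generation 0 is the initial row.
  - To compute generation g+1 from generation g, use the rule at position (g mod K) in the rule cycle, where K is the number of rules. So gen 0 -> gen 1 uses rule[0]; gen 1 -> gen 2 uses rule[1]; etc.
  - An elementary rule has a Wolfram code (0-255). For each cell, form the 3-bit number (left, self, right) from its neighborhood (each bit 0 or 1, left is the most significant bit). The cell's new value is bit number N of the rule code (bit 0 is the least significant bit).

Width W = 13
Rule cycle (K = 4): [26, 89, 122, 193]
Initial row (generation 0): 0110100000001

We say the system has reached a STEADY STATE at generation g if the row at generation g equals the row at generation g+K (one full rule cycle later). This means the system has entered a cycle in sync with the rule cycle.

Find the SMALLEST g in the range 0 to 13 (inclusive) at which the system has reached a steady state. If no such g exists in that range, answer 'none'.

Answer: none

Derivation:
Gen 0: 0110100000001
Gen 1 (rule 26): 1100010000010
Gen 2 (rule 89): 1111001111001
Gen 3 (rule 122): 1001111001110
Gen 4 (rule 193): 0000111000110
Gen 5 (rule 26): 0001100101101
Gen 6 (rule 89): 1101110001100
Gen 7 (rule 122): 1111011011110
Gen 8 (rule 193): 0111001001110
Gen 9 (rule 26): 1100110111001
Gen 10 (rule 89): 1110110101100
Gen 11 (rule 122): 1011111011110
Gen 12 (rule 193): 0001111001110
Gen 13 (rule 26): 0011000111001
Gen 14 (rule 89): 1011110101100
Gen 15 (rule 122): 0110011011110
Gen 16 (rule 193): 0010001001110
Gen 17 (rule 26): 0101010111001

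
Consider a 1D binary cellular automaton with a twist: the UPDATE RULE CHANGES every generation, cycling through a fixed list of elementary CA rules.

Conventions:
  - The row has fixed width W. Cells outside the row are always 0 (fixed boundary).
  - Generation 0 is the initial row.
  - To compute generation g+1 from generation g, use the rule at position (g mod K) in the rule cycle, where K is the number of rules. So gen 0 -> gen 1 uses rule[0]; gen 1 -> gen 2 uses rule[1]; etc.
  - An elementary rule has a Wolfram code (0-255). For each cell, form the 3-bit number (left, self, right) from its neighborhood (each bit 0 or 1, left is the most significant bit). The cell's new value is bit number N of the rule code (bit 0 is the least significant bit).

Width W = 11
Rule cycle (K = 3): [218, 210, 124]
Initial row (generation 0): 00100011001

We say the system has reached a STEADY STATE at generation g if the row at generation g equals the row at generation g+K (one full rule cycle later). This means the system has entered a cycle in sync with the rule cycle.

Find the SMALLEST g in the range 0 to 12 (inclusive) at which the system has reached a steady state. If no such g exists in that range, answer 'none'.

Answer: none

Derivation:
Gen 0: 00100011001
Gen 1 (rule 218): 01010111110
Gen 2 (rule 210): 10000011111
Gen 3 (rule 124): 11000010001
Gen 4 (rule 218): 11100101010
Gen 5 (rule 210): 01111000001
Gen 6 (rule 124): 01001100001
Gen 7 (rule 218): 10111110010
Gen 8 (rule 210): 00011111101
Gen 9 (rule 124): 00010000111
Gen 10 (rule 218): 00101001111
Gen 11 (rule 210): 01000110111
Gen 12 (rule 124): 01100111101
Gen 13 (rule 218): 11111111100
Gen 14 (rule 210): 01111111110
Gen 15 (rule 124): 01000000011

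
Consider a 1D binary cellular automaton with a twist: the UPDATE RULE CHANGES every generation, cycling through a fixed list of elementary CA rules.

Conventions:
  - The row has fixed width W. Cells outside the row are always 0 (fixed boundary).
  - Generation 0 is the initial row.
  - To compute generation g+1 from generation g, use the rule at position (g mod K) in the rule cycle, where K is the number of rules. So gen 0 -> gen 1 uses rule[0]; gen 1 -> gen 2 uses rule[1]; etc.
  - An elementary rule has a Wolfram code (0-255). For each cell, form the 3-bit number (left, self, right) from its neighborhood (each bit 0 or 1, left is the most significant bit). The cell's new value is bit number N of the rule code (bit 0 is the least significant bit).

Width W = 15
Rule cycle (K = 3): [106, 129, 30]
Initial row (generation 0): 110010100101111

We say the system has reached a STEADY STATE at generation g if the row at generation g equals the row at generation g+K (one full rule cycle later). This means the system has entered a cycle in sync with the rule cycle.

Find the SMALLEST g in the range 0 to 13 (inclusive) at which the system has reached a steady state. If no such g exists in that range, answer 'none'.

Gen 0: 110010100101111
Gen 1 (rule 106): 110101001011001
Gen 2 (rule 129): 000000000000000
Gen 3 (rule 30): 000000000000000
Gen 4 (rule 106): 000000000000000
Gen 5 (rule 129): 111111111111111
Gen 6 (rule 30): 100000000000000
Gen 7 (rule 106): 000000000000000
Gen 8 (rule 129): 111111111111111
Gen 9 (rule 30): 100000000000000
Gen 10 (rule 106): 000000000000000
Gen 11 (rule 129): 111111111111111
Gen 12 (rule 30): 100000000000000
Gen 13 (rule 106): 000000000000000
Gen 14 (rule 129): 111111111111111
Gen 15 (rule 30): 100000000000000
Gen 16 (rule 106): 000000000000000

Answer: 4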